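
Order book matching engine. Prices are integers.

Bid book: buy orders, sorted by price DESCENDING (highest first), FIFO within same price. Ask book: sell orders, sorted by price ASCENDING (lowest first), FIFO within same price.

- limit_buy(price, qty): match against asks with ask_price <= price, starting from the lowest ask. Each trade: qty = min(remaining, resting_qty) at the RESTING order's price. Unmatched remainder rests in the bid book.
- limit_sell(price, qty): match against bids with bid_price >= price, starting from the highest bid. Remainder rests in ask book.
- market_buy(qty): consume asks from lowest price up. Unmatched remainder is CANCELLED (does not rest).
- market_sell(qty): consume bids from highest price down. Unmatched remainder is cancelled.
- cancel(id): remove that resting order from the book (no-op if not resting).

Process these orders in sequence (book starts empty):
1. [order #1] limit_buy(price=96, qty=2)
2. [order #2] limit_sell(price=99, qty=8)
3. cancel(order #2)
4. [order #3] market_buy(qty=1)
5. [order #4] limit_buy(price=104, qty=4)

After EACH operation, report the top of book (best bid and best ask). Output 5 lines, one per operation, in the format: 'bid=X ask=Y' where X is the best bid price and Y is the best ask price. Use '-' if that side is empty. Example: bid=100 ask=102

Answer: bid=96 ask=-
bid=96 ask=99
bid=96 ask=-
bid=96 ask=-
bid=104 ask=-

Derivation:
After op 1 [order #1] limit_buy(price=96, qty=2): fills=none; bids=[#1:2@96] asks=[-]
After op 2 [order #2] limit_sell(price=99, qty=8): fills=none; bids=[#1:2@96] asks=[#2:8@99]
After op 3 cancel(order #2): fills=none; bids=[#1:2@96] asks=[-]
After op 4 [order #3] market_buy(qty=1): fills=none; bids=[#1:2@96] asks=[-]
After op 5 [order #4] limit_buy(price=104, qty=4): fills=none; bids=[#4:4@104 #1:2@96] asks=[-]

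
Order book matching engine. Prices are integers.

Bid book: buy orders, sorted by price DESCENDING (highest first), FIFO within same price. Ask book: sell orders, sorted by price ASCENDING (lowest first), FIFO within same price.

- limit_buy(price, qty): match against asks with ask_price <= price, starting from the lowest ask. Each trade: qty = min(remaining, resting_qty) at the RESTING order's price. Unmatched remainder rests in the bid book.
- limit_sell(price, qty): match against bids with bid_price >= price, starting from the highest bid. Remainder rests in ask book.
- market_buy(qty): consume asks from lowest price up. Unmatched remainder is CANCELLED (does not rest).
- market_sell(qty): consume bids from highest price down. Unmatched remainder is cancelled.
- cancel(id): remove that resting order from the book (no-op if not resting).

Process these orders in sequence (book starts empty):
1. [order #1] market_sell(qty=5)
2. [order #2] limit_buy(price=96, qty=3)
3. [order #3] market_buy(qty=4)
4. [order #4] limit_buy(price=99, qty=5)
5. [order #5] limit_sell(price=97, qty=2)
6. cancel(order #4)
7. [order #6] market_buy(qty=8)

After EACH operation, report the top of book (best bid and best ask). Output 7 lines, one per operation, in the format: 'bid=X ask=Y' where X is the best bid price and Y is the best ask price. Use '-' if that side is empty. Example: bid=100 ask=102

Answer: bid=- ask=-
bid=96 ask=-
bid=96 ask=-
bid=99 ask=-
bid=99 ask=-
bid=96 ask=-
bid=96 ask=-

Derivation:
After op 1 [order #1] market_sell(qty=5): fills=none; bids=[-] asks=[-]
After op 2 [order #2] limit_buy(price=96, qty=3): fills=none; bids=[#2:3@96] asks=[-]
After op 3 [order #3] market_buy(qty=4): fills=none; bids=[#2:3@96] asks=[-]
After op 4 [order #4] limit_buy(price=99, qty=5): fills=none; bids=[#4:5@99 #2:3@96] asks=[-]
After op 5 [order #5] limit_sell(price=97, qty=2): fills=#4x#5:2@99; bids=[#4:3@99 #2:3@96] asks=[-]
After op 6 cancel(order #4): fills=none; bids=[#2:3@96] asks=[-]
After op 7 [order #6] market_buy(qty=8): fills=none; bids=[#2:3@96] asks=[-]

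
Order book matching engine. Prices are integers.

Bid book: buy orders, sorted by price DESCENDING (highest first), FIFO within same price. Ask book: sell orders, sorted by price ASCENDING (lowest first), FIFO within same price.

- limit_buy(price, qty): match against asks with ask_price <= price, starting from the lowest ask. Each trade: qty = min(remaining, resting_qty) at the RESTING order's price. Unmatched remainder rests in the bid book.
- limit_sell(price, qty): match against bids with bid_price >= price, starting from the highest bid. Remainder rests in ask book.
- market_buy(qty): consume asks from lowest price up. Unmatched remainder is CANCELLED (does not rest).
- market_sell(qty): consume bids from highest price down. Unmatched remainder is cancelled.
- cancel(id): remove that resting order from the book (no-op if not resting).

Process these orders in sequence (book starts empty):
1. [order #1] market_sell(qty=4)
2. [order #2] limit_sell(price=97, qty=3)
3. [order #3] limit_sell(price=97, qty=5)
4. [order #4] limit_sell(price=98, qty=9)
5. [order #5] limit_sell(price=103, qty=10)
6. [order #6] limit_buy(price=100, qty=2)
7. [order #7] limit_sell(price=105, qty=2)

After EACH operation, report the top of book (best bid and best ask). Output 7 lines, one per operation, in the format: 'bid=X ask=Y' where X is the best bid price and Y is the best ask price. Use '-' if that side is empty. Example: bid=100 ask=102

After op 1 [order #1] market_sell(qty=4): fills=none; bids=[-] asks=[-]
After op 2 [order #2] limit_sell(price=97, qty=3): fills=none; bids=[-] asks=[#2:3@97]
After op 3 [order #3] limit_sell(price=97, qty=5): fills=none; bids=[-] asks=[#2:3@97 #3:5@97]
After op 4 [order #4] limit_sell(price=98, qty=9): fills=none; bids=[-] asks=[#2:3@97 #3:5@97 #4:9@98]
After op 5 [order #5] limit_sell(price=103, qty=10): fills=none; bids=[-] asks=[#2:3@97 #3:5@97 #4:9@98 #5:10@103]
After op 6 [order #6] limit_buy(price=100, qty=2): fills=#6x#2:2@97; bids=[-] asks=[#2:1@97 #3:5@97 #4:9@98 #5:10@103]
After op 7 [order #7] limit_sell(price=105, qty=2): fills=none; bids=[-] asks=[#2:1@97 #3:5@97 #4:9@98 #5:10@103 #7:2@105]

Answer: bid=- ask=-
bid=- ask=97
bid=- ask=97
bid=- ask=97
bid=- ask=97
bid=- ask=97
bid=- ask=97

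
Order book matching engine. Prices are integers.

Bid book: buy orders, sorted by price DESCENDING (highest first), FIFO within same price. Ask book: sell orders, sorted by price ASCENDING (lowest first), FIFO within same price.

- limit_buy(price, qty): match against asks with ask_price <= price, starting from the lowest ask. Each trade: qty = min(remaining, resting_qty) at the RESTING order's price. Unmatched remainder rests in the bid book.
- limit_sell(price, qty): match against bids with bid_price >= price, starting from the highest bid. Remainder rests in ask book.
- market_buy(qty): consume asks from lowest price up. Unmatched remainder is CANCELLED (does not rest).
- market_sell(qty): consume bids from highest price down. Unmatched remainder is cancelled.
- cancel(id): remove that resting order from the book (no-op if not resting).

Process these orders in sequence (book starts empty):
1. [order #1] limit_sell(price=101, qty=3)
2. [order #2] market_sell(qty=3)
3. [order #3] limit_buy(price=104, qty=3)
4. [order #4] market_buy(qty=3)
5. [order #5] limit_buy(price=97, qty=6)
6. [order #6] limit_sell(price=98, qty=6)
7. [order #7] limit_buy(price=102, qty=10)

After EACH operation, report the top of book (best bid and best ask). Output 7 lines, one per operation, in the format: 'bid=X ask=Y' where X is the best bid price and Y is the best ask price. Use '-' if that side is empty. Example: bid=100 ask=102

Answer: bid=- ask=101
bid=- ask=101
bid=- ask=-
bid=- ask=-
bid=97 ask=-
bid=97 ask=98
bid=102 ask=-

Derivation:
After op 1 [order #1] limit_sell(price=101, qty=3): fills=none; bids=[-] asks=[#1:3@101]
After op 2 [order #2] market_sell(qty=3): fills=none; bids=[-] asks=[#1:3@101]
After op 3 [order #3] limit_buy(price=104, qty=3): fills=#3x#1:3@101; bids=[-] asks=[-]
After op 4 [order #4] market_buy(qty=3): fills=none; bids=[-] asks=[-]
After op 5 [order #5] limit_buy(price=97, qty=6): fills=none; bids=[#5:6@97] asks=[-]
After op 6 [order #6] limit_sell(price=98, qty=6): fills=none; bids=[#5:6@97] asks=[#6:6@98]
After op 7 [order #7] limit_buy(price=102, qty=10): fills=#7x#6:6@98; bids=[#7:4@102 #5:6@97] asks=[-]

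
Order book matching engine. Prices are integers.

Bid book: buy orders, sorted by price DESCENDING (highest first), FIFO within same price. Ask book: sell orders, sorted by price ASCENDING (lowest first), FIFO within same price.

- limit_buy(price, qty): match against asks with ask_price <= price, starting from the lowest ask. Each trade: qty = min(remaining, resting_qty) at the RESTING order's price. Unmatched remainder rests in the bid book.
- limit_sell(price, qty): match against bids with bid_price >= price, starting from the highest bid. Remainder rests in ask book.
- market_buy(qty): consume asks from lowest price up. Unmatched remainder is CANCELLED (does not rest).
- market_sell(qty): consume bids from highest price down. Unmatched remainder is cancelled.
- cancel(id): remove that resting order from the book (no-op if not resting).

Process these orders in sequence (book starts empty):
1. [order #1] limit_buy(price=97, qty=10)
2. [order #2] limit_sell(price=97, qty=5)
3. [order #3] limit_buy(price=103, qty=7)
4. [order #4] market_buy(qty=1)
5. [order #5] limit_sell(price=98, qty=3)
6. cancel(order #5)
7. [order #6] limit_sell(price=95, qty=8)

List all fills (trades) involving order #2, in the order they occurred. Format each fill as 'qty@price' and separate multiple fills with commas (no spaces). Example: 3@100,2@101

Answer: 5@97

Derivation:
After op 1 [order #1] limit_buy(price=97, qty=10): fills=none; bids=[#1:10@97] asks=[-]
After op 2 [order #2] limit_sell(price=97, qty=5): fills=#1x#2:5@97; bids=[#1:5@97] asks=[-]
After op 3 [order #3] limit_buy(price=103, qty=7): fills=none; bids=[#3:7@103 #1:5@97] asks=[-]
After op 4 [order #4] market_buy(qty=1): fills=none; bids=[#3:7@103 #1:5@97] asks=[-]
After op 5 [order #5] limit_sell(price=98, qty=3): fills=#3x#5:3@103; bids=[#3:4@103 #1:5@97] asks=[-]
After op 6 cancel(order #5): fills=none; bids=[#3:4@103 #1:5@97] asks=[-]
After op 7 [order #6] limit_sell(price=95, qty=8): fills=#3x#6:4@103 #1x#6:4@97; bids=[#1:1@97] asks=[-]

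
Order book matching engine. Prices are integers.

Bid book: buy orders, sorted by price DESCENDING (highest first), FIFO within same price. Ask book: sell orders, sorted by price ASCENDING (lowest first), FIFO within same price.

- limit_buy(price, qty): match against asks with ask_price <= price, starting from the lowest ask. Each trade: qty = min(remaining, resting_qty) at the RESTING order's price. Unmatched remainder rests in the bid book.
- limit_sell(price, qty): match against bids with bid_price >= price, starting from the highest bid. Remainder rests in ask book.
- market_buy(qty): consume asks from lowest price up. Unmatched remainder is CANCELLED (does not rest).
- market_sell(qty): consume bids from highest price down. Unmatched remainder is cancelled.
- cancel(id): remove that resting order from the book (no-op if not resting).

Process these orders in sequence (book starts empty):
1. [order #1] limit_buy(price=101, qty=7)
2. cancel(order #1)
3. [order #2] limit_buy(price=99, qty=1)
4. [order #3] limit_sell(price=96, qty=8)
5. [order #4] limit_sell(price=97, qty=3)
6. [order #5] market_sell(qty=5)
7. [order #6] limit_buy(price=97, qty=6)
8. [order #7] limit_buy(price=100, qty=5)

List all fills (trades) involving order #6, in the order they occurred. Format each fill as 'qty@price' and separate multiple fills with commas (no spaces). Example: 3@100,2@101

Answer: 6@96

Derivation:
After op 1 [order #1] limit_buy(price=101, qty=7): fills=none; bids=[#1:7@101] asks=[-]
After op 2 cancel(order #1): fills=none; bids=[-] asks=[-]
After op 3 [order #2] limit_buy(price=99, qty=1): fills=none; bids=[#2:1@99] asks=[-]
After op 4 [order #3] limit_sell(price=96, qty=8): fills=#2x#3:1@99; bids=[-] asks=[#3:7@96]
After op 5 [order #4] limit_sell(price=97, qty=3): fills=none; bids=[-] asks=[#3:7@96 #4:3@97]
After op 6 [order #5] market_sell(qty=5): fills=none; bids=[-] asks=[#3:7@96 #4:3@97]
After op 7 [order #6] limit_buy(price=97, qty=6): fills=#6x#3:6@96; bids=[-] asks=[#3:1@96 #4:3@97]
After op 8 [order #7] limit_buy(price=100, qty=5): fills=#7x#3:1@96 #7x#4:3@97; bids=[#7:1@100] asks=[-]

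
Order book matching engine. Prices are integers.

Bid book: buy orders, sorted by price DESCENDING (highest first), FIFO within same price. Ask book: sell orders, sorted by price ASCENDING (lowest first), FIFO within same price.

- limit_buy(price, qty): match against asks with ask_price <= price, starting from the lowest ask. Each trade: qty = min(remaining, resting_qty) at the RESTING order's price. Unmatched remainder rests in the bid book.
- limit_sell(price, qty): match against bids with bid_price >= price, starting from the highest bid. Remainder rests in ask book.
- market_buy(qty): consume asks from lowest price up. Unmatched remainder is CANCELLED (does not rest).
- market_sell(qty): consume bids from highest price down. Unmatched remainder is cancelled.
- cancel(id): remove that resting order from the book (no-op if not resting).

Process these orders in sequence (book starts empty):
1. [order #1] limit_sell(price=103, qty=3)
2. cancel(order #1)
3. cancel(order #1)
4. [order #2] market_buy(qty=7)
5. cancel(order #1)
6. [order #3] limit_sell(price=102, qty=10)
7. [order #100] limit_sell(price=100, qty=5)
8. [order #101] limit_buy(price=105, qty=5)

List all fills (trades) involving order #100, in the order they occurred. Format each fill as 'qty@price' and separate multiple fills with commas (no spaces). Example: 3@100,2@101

Answer: 5@100

Derivation:
After op 1 [order #1] limit_sell(price=103, qty=3): fills=none; bids=[-] asks=[#1:3@103]
After op 2 cancel(order #1): fills=none; bids=[-] asks=[-]
After op 3 cancel(order #1): fills=none; bids=[-] asks=[-]
After op 4 [order #2] market_buy(qty=7): fills=none; bids=[-] asks=[-]
After op 5 cancel(order #1): fills=none; bids=[-] asks=[-]
After op 6 [order #3] limit_sell(price=102, qty=10): fills=none; bids=[-] asks=[#3:10@102]
After op 7 [order #100] limit_sell(price=100, qty=5): fills=none; bids=[-] asks=[#100:5@100 #3:10@102]
After op 8 [order #101] limit_buy(price=105, qty=5): fills=#101x#100:5@100; bids=[-] asks=[#3:10@102]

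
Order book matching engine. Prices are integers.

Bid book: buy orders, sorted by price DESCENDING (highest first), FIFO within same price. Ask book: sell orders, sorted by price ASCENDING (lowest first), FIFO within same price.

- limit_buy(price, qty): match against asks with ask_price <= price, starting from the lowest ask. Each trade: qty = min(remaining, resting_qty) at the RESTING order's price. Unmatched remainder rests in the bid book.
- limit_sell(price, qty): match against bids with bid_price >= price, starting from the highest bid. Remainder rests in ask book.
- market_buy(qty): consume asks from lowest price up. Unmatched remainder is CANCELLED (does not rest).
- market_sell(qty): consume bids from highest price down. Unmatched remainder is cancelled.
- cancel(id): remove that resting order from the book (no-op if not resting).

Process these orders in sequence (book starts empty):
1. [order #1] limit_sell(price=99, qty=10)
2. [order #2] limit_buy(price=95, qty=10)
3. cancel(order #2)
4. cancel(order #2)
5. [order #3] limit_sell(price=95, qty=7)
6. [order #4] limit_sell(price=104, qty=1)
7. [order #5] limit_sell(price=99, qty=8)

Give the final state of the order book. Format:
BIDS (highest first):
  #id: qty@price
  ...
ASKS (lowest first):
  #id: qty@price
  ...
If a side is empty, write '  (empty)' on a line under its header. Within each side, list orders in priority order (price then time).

After op 1 [order #1] limit_sell(price=99, qty=10): fills=none; bids=[-] asks=[#1:10@99]
After op 2 [order #2] limit_buy(price=95, qty=10): fills=none; bids=[#2:10@95] asks=[#1:10@99]
After op 3 cancel(order #2): fills=none; bids=[-] asks=[#1:10@99]
After op 4 cancel(order #2): fills=none; bids=[-] asks=[#1:10@99]
After op 5 [order #3] limit_sell(price=95, qty=7): fills=none; bids=[-] asks=[#3:7@95 #1:10@99]
After op 6 [order #4] limit_sell(price=104, qty=1): fills=none; bids=[-] asks=[#3:7@95 #1:10@99 #4:1@104]
After op 7 [order #5] limit_sell(price=99, qty=8): fills=none; bids=[-] asks=[#3:7@95 #1:10@99 #5:8@99 #4:1@104]

Answer: BIDS (highest first):
  (empty)
ASKS (lowest first):
  #3: 7@95
  #1: 10@99
  #5: 8@99
  #4: 1@104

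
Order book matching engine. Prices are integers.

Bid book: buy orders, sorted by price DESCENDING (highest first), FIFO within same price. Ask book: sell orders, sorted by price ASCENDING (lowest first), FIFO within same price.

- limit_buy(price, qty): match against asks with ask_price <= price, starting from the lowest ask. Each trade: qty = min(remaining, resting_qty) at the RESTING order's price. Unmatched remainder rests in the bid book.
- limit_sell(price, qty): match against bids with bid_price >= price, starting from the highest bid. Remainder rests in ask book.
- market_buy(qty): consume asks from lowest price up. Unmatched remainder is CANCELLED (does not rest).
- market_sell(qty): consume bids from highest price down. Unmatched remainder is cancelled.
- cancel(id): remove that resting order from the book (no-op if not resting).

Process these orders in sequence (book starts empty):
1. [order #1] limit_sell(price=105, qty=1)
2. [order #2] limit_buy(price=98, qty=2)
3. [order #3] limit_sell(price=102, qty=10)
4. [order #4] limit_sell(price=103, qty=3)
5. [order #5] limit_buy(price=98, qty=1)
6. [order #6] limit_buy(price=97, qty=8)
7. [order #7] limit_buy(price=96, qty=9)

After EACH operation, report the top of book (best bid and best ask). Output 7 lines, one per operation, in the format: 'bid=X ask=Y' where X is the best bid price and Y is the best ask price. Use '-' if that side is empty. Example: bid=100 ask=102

Answer: bid=- ask=105
bid=98 ask=105
bid=98 ask=102
bid=98 ask=102
bid=98 ask=102
bid=98 ask=102
bid=98 ask=102

Derivation:
After op 1 [order #1] limit_sell(price=105, qty=1): fills=none; bids=[-] asks=[#1:1@105]
After op 2 [order #2] limit_buy(price=98, qty=2): fills=none; bids=[#2:2@98] asks=[#1:1@105]
After op 3 [order #3] limit_sell(price=102, qty=10): fills=none; bids=[#2:2@98] asks=[#3:10@102 #1:1@105]
After op 4 [order #4] limit_sell(price=103, qty=3): fills=none; bids=[#2:2@98] asks=[#3:10@102 #4:3@103 #1:1@105]
After op 5 [order #5] limit_buy(price=98, qty=1): fills=none; bids=[#2:2@98 #5:1@98] asks=[#3:10@102 #4:3@103 #1:1@105]
After op 6 [order #6] limit_buy(price=97, qty=8): fills=none; bids=[#2:2@98 #5:1@98 #6:8@97] asks=[#3:10@102 #4:3@103 #1:1@105]
After op 7 [order #7] limit_buy(price=96, qty=9): fills=none; bids=[#2:2@98 #5:1@98 #6:8@97 #7:9@96] asks=[#3:10@102 #4:3@103 #1:1@105]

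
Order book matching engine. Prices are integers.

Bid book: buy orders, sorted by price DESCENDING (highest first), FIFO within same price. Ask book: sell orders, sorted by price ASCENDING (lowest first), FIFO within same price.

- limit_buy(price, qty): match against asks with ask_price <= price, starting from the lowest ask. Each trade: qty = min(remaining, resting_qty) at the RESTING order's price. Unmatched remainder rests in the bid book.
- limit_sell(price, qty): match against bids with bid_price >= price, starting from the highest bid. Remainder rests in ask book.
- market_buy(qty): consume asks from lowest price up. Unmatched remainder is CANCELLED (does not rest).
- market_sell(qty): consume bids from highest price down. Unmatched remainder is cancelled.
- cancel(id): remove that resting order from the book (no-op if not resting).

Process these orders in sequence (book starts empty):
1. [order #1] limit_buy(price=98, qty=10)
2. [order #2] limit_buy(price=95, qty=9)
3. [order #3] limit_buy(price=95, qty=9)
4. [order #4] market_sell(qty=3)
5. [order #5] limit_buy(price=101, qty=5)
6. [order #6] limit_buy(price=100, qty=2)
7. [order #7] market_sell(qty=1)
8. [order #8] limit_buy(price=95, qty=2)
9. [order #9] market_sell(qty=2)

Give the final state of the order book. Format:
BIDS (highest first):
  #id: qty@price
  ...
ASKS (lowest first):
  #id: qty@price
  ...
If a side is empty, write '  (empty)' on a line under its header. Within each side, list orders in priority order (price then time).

Answer: BIDS (highest first):
  #5: 2@101
  #6: 2@100
  #1: 7@98
  #2: 9@95
  #3: 9@95
  #8: 2@95
ASKS (lowest first):
  (empty)

Derivation:
After op 1 [order #1] limit_buy(price=98, qty=10): fills=none; bids=[#1:10@98] asks=[-]
After op 2 [order #2] limit_buy(price=95, qty=9): fills=none; bids=[#1:10@98 #2:9@95] asks=[-]
After op 3 [order #3] limit_buy(price=95, qty=9): fills=none; bids=[#1:10@98 #2:9@95 #3:9@95] asks=[-]
After op 4 [order #4] market_sell(qty=3): fills=#1x#4:3@98; bids=[#1:7@98 #2:9@95 #3:9@95] asks=[-]
After op 5 [order #5] limit_buy(price=101, qty=5): fills=none; bids=[#5:5@101 #1:7@98 #2:9@95 #3:9@95] asks=[-]
After op 6 [order #6] limit_buy(price=100, qty=2): fills=none; bids=[#5:5@101 #6:2@100 #1:7@98 #2:9@95 #3:9@95] asks=[-]
After op 7 [order #7] market_sell(qty=1): fills=#5x#7:1@101; bids=[#5:4@101 #6:2@100 #1:7@98 #2:9@95 #3:9@95] asks=[-]
After op 8 [order #8] limit_buy(price=95, qty=2): fills=none; bids=[#5:4@101 #6:2@100 #1:7@98 #2:9@95 #3:9@95 #8:2@95] asks=[-]
After op 9 [order #9] market_sell(qty=2): fills=#5x#9:2@101; bids=[#5:2@101 #6:2@100 #1:7@98 #2:9@95 #3:9@95 #8:2@95] asks=[-]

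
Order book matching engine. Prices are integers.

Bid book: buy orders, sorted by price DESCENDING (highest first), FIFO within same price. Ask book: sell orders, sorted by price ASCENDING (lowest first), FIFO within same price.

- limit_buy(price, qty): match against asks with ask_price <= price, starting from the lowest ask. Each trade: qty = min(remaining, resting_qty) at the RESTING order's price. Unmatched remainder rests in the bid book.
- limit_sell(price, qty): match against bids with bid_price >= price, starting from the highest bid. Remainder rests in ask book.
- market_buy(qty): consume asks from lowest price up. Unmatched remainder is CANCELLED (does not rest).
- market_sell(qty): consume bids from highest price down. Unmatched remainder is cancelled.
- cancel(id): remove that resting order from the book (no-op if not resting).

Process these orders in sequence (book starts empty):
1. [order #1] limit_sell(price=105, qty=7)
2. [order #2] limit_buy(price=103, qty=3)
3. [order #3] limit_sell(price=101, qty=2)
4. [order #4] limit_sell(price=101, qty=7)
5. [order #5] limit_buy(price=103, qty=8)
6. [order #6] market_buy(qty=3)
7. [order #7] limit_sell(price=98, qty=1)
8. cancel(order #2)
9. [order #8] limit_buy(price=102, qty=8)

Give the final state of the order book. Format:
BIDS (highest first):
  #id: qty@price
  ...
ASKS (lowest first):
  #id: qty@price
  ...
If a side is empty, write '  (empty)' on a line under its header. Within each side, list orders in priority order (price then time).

After op 1 [order #1] limit_sell(price=105, qty=7): fills=none; bids=[-] asks=[#1:7@105]
After op 2 [order #2] limit_buy(price=103, qty=3): fills=none; bids=[#2:3@103] asks=[#1:7@105]
After op 3 [order #3] limit_sell(price=101, qty=2): fills=#2x#3:2@103; bids=[#2:1@103] asks=[#1:7@105]
After op 4 [order #4] limit_sell(price=101, qty=7): fills=#2x#4:1@103; bids=[-] asks=[#4:6@101 #1:7@105]
After op 5 [order #5] limit_buy(price=103, qty=8): fills=#5x#4:6@101; bids=[#5:2@103] asks=[#1:7@105]
After op 6 [order #6] market_buy(qty=3): fills=#6x#1:3@105; bids=[#5:2@103] asks=[#1:4@105]
After op 7 [order #7] limit_sell(price=98, qty=1): fills=#5x#7:1@103; bids=[#5:1@103] asks=[#1:4@105]
After op 8 cancel(order #2): fills=none; bids=[#5:1@103] asks=[#1:4@105]
After op 9 [order #8] limit_buy(price=102, qty=8): fills=none; bids=[#5:1@103 #8:8@102] asks=[#1:4@105]

Answer: BIDS (highest first):
  #5: 1@103
  #8: 8@102
ASKS (lowest first):
  #1: 4@105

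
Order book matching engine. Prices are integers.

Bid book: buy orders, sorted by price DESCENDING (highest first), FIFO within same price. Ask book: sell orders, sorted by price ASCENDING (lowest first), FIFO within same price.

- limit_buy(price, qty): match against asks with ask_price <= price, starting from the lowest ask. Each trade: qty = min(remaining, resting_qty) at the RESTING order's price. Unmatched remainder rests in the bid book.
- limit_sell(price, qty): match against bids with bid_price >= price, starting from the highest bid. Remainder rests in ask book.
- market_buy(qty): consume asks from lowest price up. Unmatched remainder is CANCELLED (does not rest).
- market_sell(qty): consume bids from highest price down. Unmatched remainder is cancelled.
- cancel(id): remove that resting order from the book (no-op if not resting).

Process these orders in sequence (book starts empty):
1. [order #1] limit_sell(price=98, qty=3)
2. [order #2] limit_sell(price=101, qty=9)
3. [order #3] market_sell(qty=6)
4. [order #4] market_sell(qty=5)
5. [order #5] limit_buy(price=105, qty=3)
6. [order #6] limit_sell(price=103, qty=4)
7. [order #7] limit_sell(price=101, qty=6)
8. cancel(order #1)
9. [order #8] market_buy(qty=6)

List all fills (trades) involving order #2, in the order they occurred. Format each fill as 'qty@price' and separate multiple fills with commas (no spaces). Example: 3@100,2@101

After op 1 [order #1] limit_sell(price=98, qty=3): fills=none; bids=[-] asks=[#1:3@98]
After op 2 [order #2] limit_sell(price=101, qty=9): fills=none; bids=[-] asks=[#1:3@98 #2:9@101]
After op 3 [order #3] market_sell(qty=6): fills=none; bids=[-] asks=[#1:3@98 #2:9@101]
After op 4 [order #4] market_sell(qty=5): fills=none; bids=[-] asks=[#1:3@98 #2:9@101]
After op 5 [order #5] limit_buy(price=105, qty=3): fills=#5x#1:3@98; bids=[-] asks=[#2:9@101]
After op 6 [order #6] limit_sell(price=103, qty=4): fills=none; bids=[-] asks=[#2:9@101 #6:4@103]
After op 7 [order #7] limit_sell(price=101, qty=6): fills=none; bids=[-] asks=[#2:9@101 #7:6@101 #6:4@103]
After op 8 cancel(order #1): fills=none; bids=[-] asks=[#2:9@101 #7:6@101 #6:4@103]
After op 9 [order #8] market_buy(qty=6): fills=#8x#2:6@101; bids=[-] asks=[#2:3@101 #7:6@101 #6:4@103]

Answer: 6@101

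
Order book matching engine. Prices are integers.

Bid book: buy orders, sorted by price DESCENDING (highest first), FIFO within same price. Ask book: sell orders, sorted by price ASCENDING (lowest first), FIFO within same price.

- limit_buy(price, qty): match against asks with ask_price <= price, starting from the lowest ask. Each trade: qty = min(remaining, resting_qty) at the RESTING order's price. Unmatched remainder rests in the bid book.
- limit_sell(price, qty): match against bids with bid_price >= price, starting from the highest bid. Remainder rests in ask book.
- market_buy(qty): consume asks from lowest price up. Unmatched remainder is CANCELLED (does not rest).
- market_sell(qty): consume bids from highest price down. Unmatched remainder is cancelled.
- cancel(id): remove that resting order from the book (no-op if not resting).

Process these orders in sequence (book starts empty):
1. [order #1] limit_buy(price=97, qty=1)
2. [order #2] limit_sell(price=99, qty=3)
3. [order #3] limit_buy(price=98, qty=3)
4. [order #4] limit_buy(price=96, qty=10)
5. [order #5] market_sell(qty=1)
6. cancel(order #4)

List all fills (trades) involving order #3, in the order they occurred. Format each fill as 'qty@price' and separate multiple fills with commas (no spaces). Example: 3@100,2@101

Answer: 1@98

Derivation:
After op 1 [order #1] limit_buy(price=97, qty=1): fills=none; bids=[#1:1@97] asks=[-]
After op 2 [order #2] limit_sell(price=99, qty=3): fills=none; bids=[#1:1@97] asks=[#2:3@99]
After op 3 [order #3] limit_buy(price=98, qty=3): fills=none; bids=[#3:3@98 #1:1@97] asks=[#2:3@99]
After op 4 [order #4] limit_buy(price=96, qty=10): fills=none; bids=[#3:3@98 #1:1@97 #4:10@96] asks=[#2:3@99]
After op 5 [order #5] market_sell(qty=1): fills=#3x#5:1@98; bids=[#3:2@98 #1:1@97 #4:10@96] asks=[#2:3@99]
After op 6 cancel(order #4): fills=none; bids=[#3:2@98 #1:1@97] asks=[#2:3@99]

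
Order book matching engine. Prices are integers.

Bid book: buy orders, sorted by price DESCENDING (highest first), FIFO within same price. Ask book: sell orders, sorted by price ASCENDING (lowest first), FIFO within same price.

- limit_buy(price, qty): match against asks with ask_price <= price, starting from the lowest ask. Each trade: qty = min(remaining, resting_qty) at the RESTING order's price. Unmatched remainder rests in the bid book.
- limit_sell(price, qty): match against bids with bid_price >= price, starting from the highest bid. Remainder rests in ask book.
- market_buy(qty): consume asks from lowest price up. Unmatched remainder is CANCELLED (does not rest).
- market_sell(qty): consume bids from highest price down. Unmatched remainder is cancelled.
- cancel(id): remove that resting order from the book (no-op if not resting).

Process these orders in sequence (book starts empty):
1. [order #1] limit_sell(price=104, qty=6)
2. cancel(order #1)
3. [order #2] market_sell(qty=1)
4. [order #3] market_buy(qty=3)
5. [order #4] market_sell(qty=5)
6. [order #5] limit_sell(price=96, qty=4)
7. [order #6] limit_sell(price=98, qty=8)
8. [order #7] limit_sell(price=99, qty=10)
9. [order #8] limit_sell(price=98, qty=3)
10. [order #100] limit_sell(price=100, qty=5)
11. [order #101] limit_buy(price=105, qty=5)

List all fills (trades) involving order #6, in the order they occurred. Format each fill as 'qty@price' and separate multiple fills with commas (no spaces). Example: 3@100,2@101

After op 1 [order #1] limit_sell(price=104, qty=6): fills=none; bids=[-] asks=[#1:6@104]
After op 2 cancel(order #1): fills=none; bids=[-] asks=[-]
After op 3 [order #2] market_sell(qty=1): fills=none; bids=[-] asks=[-]
After op 4 [order #3] market_buy(qty=3): fills=none; bids=[-] asks=[-]
After op 5 [order #4] market_sell(qty=5): fills=none; bids=[-] asks=[-]
After op 6 [order #5] limit_sell(price=96, qty=4): fills=none; bids=[-] asks=[#5:4@96]
After op 7 [order #6] limit_sell(price=98, qty=8): fills=none; bids=[-] asks=[#5:4@96 #6:8@98]
After op 8 [order #7] limit_sell(price=99, qty=10): fills=none; bids=[-] asks=[#5:4@96 #6:8@98 #7:10@99]
After op 9 [order #8] limit_sell(price=98, qty=3): fills=none; bids=[-] asks=[#5:4@96 #6:8@98 #8:3@98 #7:10@99]
After op 10 [order #100] limit_sell(price=100, qty=5): fills=none; bids=[-] asks=[#5:4@96 #6:8@98 #8:3@98 #7:10@99 #100:5@100]
After op 11 [order #101] limit_buy(price=105, qty=5): fills=#101x#5:4@96 #101x#6:1@98; bids=[-] asks=[#6:7@98 #8:3@98 #7:10@99 #100:5@100]

Answer: 1@98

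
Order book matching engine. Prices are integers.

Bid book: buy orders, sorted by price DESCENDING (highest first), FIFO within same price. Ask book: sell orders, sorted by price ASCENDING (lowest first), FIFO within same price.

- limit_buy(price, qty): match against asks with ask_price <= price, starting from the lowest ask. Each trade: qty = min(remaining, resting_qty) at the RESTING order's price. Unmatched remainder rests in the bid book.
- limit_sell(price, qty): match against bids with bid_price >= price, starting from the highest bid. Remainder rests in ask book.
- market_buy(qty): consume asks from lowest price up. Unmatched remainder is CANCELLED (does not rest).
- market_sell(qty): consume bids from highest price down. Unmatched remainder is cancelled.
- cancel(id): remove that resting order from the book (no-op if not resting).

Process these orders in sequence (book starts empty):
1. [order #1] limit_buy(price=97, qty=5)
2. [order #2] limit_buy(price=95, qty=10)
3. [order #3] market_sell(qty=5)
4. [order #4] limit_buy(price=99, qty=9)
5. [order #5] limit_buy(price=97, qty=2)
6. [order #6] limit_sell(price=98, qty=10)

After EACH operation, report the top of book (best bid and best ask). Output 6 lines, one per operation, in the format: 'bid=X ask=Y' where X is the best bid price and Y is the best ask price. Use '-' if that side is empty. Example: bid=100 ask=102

Answer: bid=97 ask=-
bid=97 ask=-
bid=95 ask=-
bid=99 ask=-
bid=99 ask=-
bid=97 ask=98

Derivation:
After op 1 [order #1] limit_buy(price=97, qty=5): fills=none; bids=[#1:5@97] asks=[-]
After op 2 [order #2] limit_buy(price=95, qty=10): fills=none; bids=[#1:5@97 #2:10@95] asks=[-]
After op 3 [order #3] market_sell(qty=5): fills=#1x#3:5@97; bids=[#2:10@95] asks=[-]
After op 4 [order #4] limit_buy(price=99, qty=9): fills=none; bids=[#4:9@99 #2:10@95] asks=[-]
After op 5 [order #5] limit_buy(price=97, qty=2): fills=none; bids=[#4:9@99 #5:2@97 #2:10@95] asks=[-]
After op 6 [order #6] limit_sell(price=98, qty=10): fills=#4x#6:9@99; bids=[#5:2@97 #2:10@95] asks=[#6:1@98]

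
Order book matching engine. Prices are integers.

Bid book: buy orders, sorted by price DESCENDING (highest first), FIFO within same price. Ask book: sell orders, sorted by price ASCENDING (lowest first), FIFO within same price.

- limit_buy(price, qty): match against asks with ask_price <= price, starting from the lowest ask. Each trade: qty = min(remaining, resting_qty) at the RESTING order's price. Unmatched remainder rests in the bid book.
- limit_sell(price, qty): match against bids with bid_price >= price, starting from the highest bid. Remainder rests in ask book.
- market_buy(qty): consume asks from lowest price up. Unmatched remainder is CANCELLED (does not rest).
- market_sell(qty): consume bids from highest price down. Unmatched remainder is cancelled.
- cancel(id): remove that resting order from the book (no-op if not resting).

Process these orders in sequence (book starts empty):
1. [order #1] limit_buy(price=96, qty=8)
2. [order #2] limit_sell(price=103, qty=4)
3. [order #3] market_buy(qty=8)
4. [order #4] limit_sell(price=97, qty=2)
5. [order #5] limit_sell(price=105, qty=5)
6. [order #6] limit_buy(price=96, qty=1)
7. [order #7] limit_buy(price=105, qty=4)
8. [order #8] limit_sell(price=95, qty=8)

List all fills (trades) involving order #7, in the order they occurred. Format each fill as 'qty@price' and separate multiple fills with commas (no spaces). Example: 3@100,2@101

Answer: 2@97,2@105

Derivation:
After op 1 [order #1] limit_buy(price=96, qty=8): fills=none; bids=[#1:8@96] asks=[-]
After op 2 [order #2] limit_sell(price=103, qty=4): fills=none; bids=[#1:8@96] asks=[#2:4@103]
After op 3 [order #3] market_buy(qty=8): fills=#3x#2:4@103; bids=[#1:8@96] asks=[-]
After op 4 [order #4] limit_sell(price=97, qty=2): fills=none; bids=[#1:8@96] asks=[#4:2@97]
After op 5 [order #5] limit_sell(price=105, qty=5): fills=none; bids=[#1:8@96] asks=[#4:2@97 #5:5@105]
After op 6 [order #6] limit_buy(price=96, qty=1): fills=none; bids=[#1:8@96 #6:1@96] asks=[#4:2@97 #5:5@105]
After op 7 [order #7] limit_buy(price=105, qty=4): fills=#7x#4:2@97 #7x#5:2@105; bids=[#1:8@96 #6:1@96] asks=[#5:3@105]
After op 8 [order #8] limit_sell(price=95, qty=8): fills=#1x#8:8@96; bids=[#6:1@96] asks=[#5:3@105]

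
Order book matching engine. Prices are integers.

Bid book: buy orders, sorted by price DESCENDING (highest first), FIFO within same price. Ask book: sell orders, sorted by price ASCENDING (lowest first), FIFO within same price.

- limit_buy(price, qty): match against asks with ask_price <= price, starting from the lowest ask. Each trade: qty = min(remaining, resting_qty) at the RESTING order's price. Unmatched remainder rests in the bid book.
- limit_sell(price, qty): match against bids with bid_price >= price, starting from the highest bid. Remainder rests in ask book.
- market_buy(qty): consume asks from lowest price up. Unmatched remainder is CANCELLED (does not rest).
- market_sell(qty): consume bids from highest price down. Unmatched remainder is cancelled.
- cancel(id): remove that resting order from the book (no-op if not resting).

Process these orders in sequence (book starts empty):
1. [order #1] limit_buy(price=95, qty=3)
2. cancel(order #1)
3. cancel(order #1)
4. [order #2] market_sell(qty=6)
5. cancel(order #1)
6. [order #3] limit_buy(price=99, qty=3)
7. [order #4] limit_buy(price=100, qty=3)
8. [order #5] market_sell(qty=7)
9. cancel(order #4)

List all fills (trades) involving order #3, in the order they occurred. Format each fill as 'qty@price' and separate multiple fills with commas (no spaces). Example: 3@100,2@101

After op 1 [order #1] limit_buy(price=95, qty=3): fills=none; bids=[#1:3@95] asks=[-]
After op 2 cancel(order #1): fills=none; bids=[-] asks=[-]
After op 3 cancel(order #1): fills=none; bids=[-] asks=[-]
After op 4 [order #2] market_sell(qty=6): fills=none; bids=[-] asks=[-]
After op 5 cancel(order #1): fills=none; bids=[-] asks=[-]
After op 6 [order #3] limit_buy(price=99, qty=3): fills=none; bids=[#3:3@99] asks=[-]
After op 7 [order #4] limit_buy(price=100, qty=3): fills=none; bids=[#4:3@100 #3:3@99] asks=[-]
After op 8 [order #5] market_sell(qty=7): fills=#4x#5:3@100 #3x#5:3@99; bids=[-] asks=[-]
After op 9 cancel(order #4): fills=none; bids=[-] asks=[-]

Answer: 3@99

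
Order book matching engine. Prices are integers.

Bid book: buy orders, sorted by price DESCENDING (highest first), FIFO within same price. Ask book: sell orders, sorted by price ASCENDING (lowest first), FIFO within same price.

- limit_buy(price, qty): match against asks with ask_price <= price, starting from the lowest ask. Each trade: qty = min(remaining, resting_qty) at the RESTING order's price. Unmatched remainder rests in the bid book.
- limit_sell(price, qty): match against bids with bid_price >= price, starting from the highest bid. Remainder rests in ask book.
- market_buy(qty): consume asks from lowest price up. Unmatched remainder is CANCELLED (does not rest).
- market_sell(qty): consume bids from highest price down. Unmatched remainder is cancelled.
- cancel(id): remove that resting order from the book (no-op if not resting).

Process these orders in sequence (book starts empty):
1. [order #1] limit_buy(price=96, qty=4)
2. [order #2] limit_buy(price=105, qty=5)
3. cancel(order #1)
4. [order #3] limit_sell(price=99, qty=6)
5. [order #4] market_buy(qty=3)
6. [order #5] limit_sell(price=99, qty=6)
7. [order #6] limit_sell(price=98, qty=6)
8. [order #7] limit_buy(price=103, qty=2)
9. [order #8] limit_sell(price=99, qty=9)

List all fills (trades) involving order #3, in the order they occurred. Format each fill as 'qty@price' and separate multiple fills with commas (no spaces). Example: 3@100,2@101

After op 1 [order #1] limit_buy(price=96, qty=4): fills=none; bids=[#1:4@96] asks=[-]
After op 2 [order #2] limit_buy(price=105, qty=5): fills=none; bids=[#2:5@105 #1:4@96] asks=[-]
After op 3 cancel(order #1): fills=none; bids=[#2:5@105] asks=[-]
After op 4 [order #3] limit_sell(price=99, qty=6): fills=#2x#3:5@105; bids=[-] asks=[#3:1@99]
After op 5 [order #4] market_buy(qty=3): fills=#4x#3:1@99; bids=[-] asks=[-]
After op 6 [order #5] limit_sell(price=99, qty=6): fills=none; bids=[-] asks=[#5:6@99]
After op 7 [order #6] limit_sell(price=98, qty=6): fills=none; bids=[-] asks=[#6:6@98 #5:6@99]
After op 8 [order #7] limit_buy(price=103, qty=2): fills=#7x#6:2@98; bids=[-] asks=[#6:4@98 #5:6@99]
After op 9 [order #8] limit_sell(price=99, qty=9): fills=none; bids=[-] asks=[#6:4@98 #5:6@99 #8:9@99]

Answer: 5@105,1@99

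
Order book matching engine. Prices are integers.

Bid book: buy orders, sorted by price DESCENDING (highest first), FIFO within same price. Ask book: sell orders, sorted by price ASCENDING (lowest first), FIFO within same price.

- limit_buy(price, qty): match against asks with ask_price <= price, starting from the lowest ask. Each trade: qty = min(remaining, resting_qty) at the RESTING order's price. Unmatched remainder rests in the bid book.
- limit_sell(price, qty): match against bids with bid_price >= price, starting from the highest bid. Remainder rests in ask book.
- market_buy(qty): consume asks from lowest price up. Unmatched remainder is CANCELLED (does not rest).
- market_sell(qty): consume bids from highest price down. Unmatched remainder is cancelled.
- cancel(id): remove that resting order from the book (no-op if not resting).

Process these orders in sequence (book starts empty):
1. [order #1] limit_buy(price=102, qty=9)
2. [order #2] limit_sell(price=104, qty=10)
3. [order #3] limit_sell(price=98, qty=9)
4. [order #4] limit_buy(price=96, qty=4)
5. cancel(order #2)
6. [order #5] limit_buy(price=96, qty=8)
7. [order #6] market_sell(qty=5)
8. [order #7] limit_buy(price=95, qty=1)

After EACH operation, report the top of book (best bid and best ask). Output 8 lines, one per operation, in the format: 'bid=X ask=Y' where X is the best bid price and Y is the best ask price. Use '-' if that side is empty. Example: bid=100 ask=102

Answer: bid=102 ask=-
bid=102 ask=104
bid=- ask=104
bid=96 ask=104
bid=96 ask=-
bid=96 ask=-
bid=96 ask=-
bid=96 ask=-

Derivation:
After op 1 [order #1] limit_buy(price=102, qty=9): fills=none; bids=[#1:9@102] asks=[-]
After op 2 [order #2] limit_sell(price=104, qty=10): fills=none; bids=[#1:9@102] asks=[#2:10@104]
After op 3 [order #3] limit_sell(price=98, qty=9): fills=#1x#3:9@102; bids=[-] asks=[#2:10@104]
After op 4 [order #4] limit_buy(price=96, qty=4): fills=none; bids=[#4:4@96] asks=[#2:10@104]
After op 5 cancel(order #2): fills=none; bids=[#4:4@96] asks=[-]
After op 6 [order #5] limit_buy(price=96, qty=8): fills=none; bids=[#4:4@96 #5:8@96] asks=[-]
After op 7 [order #6] market_sell(qty=5): fills=#4x#6:4@96 #5x#6:1@96; bids=[#5:7@96] asks=[-]
After op 8 [order #7] limit_buy(price=95, qty=1): fills=none; bids=[#5:7@96 #7:1@95] asks=[-]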